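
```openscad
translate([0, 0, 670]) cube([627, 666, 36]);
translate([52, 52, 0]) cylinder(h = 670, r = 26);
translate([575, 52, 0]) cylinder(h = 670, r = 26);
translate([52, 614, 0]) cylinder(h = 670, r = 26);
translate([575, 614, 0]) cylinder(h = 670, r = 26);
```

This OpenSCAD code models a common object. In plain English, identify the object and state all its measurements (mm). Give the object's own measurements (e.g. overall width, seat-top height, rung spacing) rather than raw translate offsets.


A table: top 627 mm (x) × 666 mm (y), 36 mm thick, upper face at z = 706 mm, on four round legs of 52 mm diameter, each leg's bounding box inset 26 mm from the nearest pair of top edges from z = 0 to the bottom of the top.


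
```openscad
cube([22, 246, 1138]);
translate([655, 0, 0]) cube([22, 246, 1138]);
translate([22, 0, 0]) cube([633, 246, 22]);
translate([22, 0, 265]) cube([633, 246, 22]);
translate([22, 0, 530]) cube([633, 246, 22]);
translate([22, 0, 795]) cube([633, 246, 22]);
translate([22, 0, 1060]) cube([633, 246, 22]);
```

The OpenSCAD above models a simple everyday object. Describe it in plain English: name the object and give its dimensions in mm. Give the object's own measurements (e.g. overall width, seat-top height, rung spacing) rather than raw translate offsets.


An open bookshelf. Two side panels, each 22 mm thick, 246 mm deep and 1138 mm tall, stand 677 mm apart (outside-to-outside). Between them sit 5 shelves, each 22 mm thick and 246 mm deep, spanning the full gap between the sides. The bottom shelf rests on the floor (its underside at z = 0) and the clear gap between one shelf's top and the next shelf's underside is 243 mm.


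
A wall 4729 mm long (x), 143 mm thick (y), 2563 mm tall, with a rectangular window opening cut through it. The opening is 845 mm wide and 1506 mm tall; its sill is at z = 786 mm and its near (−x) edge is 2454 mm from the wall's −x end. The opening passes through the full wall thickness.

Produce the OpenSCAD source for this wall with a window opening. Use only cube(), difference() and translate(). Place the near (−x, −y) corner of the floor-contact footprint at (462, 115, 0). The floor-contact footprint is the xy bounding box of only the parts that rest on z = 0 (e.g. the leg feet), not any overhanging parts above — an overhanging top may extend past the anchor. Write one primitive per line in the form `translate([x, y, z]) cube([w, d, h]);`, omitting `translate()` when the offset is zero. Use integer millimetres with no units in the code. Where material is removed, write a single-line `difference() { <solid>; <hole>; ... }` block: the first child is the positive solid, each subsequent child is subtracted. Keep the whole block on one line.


difference() { translate([462, 115, 0]) cube([4729, 143, 2563]); translate([2916, 115, 786]) cube([845, 143, 1506]); }


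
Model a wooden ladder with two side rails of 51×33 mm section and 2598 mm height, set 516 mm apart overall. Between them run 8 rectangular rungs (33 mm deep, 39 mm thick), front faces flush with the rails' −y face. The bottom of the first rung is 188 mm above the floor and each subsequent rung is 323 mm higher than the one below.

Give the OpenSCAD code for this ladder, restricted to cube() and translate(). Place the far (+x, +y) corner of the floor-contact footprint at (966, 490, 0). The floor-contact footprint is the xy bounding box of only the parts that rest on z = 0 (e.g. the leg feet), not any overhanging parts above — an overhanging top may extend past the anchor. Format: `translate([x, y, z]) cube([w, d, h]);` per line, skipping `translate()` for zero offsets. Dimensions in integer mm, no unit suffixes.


// rung span = 516 - 2*51 = 414
// rung[k] z = 188 + k*323
translate([450, 457, 0]) cube([51, 33, 2598]);
translate([915, 457, 0]) cube([51, 33, 2598]);
translate([501, 457, 188]) cube([414, 33, 39]);
translate([501, 457, 511]) cube([414, 33, 39]);
translate([501, 457, 834]) cube([414, 33, 39]);
translate([501, 457, 1157]) cube([414, 33, 39]);
translate([501, 457, 1480]) cube([414, 33, 39]);
translate([501, 457, 1803]) cube([414, 33, 39]);
translate([501, 457, 2126]) cube([414, 33, 39]);
translate([501, 457, 2449]) cube([414, 33, 39]);


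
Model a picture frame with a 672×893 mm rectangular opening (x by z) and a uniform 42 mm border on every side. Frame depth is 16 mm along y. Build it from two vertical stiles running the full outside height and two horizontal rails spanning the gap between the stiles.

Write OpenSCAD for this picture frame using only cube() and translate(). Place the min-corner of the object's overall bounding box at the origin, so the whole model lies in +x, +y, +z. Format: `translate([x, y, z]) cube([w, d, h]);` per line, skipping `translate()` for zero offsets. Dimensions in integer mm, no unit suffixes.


cube([42, 16, 977]);
translate([714, 0, 0]) cube([42, 16, 977]);
translate([42, 0, 0]) cube([672, 16, 42]);
translate([42, 0, 935]) cube([672, 16, 42]);


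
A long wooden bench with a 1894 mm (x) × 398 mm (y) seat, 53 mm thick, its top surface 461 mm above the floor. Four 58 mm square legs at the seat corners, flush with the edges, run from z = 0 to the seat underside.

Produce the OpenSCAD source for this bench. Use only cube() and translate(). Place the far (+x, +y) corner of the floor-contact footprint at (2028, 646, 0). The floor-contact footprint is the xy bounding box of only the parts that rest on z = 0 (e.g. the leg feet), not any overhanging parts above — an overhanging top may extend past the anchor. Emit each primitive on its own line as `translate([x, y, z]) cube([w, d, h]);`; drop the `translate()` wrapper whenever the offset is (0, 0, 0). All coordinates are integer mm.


translate([134, 248, 408]) cube([1894, 398, 53]);
translate([134, 248, 0]) cube([58, 58, 408]);
translate([134, 588, 0]) cube([58, 58, 408]);
translate([1970, 248, 0]) cube([58, 58, 408]);
translate([1970, 588, 0]) cube([58, 58, 408]);


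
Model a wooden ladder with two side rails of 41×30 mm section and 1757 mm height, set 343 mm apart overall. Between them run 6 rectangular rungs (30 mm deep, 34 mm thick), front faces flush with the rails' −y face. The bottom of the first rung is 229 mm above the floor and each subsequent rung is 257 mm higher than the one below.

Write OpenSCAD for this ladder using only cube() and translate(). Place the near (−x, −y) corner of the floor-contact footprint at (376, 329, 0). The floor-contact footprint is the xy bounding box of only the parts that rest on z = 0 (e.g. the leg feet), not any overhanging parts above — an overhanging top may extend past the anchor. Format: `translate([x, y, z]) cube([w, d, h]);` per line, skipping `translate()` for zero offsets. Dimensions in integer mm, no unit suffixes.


// rung span = 343 - 2*41 = 261
// rung[k] z = 229 + k*257
translate([376, 329, 0]) cube([41, 30, 1757]);
translate([678, 329, 0]) cube([41, 30, 1757]);
translate([417, 329, 229]) cube([261, 30, 34]);
translate([417, 329, 486]) cube([261, 30, 34]);
translate([417, 329, 743]) cube([261, 30, 34]);
translate([417, 329, 1000]) cube([261, 30, 34]);
translate([417, 329, 1257]) cube([261, 30, 34]);
translate([417, 329, 1514]) cube([261, 30, 34]);


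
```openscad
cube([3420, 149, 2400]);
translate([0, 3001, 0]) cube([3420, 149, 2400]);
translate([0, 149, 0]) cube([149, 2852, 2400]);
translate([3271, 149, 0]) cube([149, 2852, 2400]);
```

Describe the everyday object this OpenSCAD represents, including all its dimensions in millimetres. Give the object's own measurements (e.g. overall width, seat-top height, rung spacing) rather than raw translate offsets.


The wall frame of a small rectangular building: four walls, each 2400 mm tall and 149 mm thick, enclosing a footprint 3420 mm (x) by 3150 mm (y) outside-to-outside, with no floor or roof. The front and back walls (the −y and +y sides) span the full width; the two side walls fit between them.


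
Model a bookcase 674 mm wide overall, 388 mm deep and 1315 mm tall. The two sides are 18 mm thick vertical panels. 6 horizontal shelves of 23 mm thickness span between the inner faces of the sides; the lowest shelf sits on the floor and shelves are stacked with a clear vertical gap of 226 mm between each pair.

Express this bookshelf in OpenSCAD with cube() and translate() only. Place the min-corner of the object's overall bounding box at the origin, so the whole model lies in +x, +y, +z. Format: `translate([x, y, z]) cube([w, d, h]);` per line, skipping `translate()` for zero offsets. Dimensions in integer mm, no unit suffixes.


cube([18, 388, 1315]);
translate([656, 0, 0]) cube([18, 388, 1315]);
translate([18, 0, 0]) cube([638, 388, 23]);
translate([18, 0, 249]) cube([638, 388, 23]);
translate([18, 0, 498]) cube([638, 388, 23]);
translate([18, 0, 747]) cube([638, 388, 23]);
translate([18, 0, 996]) cube([638, 388, 23]);
translate([18, 0, 1245]) cube([638, 388, 23]);


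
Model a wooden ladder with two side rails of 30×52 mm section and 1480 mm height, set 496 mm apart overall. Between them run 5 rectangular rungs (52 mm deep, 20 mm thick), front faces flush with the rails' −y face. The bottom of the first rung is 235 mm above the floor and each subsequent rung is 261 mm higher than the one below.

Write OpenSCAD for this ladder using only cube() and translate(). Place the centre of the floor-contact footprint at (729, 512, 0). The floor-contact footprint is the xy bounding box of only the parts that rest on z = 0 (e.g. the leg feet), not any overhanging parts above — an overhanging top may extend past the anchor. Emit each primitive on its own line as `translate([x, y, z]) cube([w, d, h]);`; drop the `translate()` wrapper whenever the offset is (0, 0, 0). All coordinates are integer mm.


translate([481, 486, 0]) cube([30, 52, 1480]);
translate([947, 486, 0]) cube([30, 52, 1480]);
translate([511, 486, 235]) cube([436, 52, 20]);
translate([511, 486, 496]) cube([436, 52, 20]);
translate([511, 486, 757]) cube([436, 52, 20]);
translate([511, 486, 1018]) cube([436, 52, 20]);
translate([511, 486, 1279]) cube([436, 52, 20]);


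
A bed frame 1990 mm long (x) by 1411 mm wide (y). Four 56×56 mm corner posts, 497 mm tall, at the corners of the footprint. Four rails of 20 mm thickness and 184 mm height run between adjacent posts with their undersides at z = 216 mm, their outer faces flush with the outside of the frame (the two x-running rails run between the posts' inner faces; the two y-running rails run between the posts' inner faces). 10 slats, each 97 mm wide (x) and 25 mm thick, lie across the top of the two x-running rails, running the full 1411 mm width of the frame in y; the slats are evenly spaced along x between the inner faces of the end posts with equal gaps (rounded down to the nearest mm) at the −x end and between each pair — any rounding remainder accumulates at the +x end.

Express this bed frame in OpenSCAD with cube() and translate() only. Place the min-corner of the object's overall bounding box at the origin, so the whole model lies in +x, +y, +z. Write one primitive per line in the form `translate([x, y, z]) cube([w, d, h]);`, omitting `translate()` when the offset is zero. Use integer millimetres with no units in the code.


// slat z = rail_z + rail_h = 216 + 184 = 400
// slat gap = ⌊(1878 − 10·97) / 11⌋ = 82
cube([56, 56, 497]);
translate([0, 1355, 0]) cube([56, 56, 497]);
translate([1934, 0, 0]) cube([56, 56, 497]);
translate([1934, 1355, 0]) cube([56, 56, 497]);
translate([56, 0, 216]) cube([1878, 20, 184]);
translate([56, 1391, 216]) cube([1878, 20, 184]);
translate([0, 56, 216]) cube([20, 1299, 184]);
translate([1970, 56, 216]) cube([20, 1299, 184]);
translate([138, 0, 400]) cube([97, 1411, 25]);
translate([317, 0, 400]) cube([97, 1411, 25]);
translate([496, 0, 400]) cube([97, 1411, 25]);
translate([675, 0, 400]) cube([97, 1411, 25]);
translate([854, 0, 400]) cube([97, 1411, 25]);
translate([1033, 0, 400]) cube([97, 1411, 25]);
translate([1212, 0, 400]) cube([97, 1411, 25]);
translate([1391, 0, 400]) cube([97, 1411, 25]);
translate([1570, 0, 400]) cube([97, 1411, 25]);
translate([1749, 0, 400]) cube([97, 1411, 25]);


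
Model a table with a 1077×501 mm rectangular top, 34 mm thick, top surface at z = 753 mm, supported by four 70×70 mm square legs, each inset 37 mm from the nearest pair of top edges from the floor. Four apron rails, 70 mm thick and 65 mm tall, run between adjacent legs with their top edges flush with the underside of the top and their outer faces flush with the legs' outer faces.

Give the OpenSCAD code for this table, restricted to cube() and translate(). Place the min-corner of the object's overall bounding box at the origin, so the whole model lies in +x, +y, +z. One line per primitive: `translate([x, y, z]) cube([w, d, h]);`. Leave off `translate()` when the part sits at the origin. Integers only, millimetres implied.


// leg_h = 753 - 34 = 719
// apron z = 719 - 65 = 654
translate([0, 0, 719]) cube([1077, 501, 34]);
translate([37, 37, 0]) cube([70, 70, 719]);
translate([970, 37, 0]) cube([70, 70, 719]);
translate([37, 394, 0]) cube([70, 70, 719]);
translate([970, 394, 0]) cube([70, 70, 719]);
translate([107, 37, 654]) cube([863, 70, 65]);
translate([107, 394, 654]) cube([863, 70, 65]);
translate([37, 107, 654]) cube([70, 287, 65]);
translate([970, 107, 654]) cube([70, 287, 65]);


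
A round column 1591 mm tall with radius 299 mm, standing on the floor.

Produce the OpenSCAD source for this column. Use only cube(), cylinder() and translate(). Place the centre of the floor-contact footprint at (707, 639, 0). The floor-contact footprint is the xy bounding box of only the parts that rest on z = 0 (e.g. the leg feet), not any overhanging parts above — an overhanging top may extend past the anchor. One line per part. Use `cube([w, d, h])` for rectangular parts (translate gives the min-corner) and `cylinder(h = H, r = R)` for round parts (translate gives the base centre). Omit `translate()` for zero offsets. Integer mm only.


translate([707, 639, 0]) cylinder(h = 1591, r = 299);


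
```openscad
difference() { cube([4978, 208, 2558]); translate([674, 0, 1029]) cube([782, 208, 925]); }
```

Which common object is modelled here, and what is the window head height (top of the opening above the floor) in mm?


A wall with a window opening. The window head height is 1954 mm.

A wall with a rectangular opening subtracted — a window. Sill at z = 1029, opening 925 mm tall, so the head is at 1029 + 925 = 1954 mm.


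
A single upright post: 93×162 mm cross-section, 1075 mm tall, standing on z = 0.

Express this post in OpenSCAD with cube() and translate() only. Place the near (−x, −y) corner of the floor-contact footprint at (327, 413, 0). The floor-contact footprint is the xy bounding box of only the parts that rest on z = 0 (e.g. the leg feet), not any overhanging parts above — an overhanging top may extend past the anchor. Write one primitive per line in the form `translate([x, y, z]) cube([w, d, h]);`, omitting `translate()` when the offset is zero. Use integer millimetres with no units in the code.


translate([327, 413, 0]) cube([93, 162, 1075]);


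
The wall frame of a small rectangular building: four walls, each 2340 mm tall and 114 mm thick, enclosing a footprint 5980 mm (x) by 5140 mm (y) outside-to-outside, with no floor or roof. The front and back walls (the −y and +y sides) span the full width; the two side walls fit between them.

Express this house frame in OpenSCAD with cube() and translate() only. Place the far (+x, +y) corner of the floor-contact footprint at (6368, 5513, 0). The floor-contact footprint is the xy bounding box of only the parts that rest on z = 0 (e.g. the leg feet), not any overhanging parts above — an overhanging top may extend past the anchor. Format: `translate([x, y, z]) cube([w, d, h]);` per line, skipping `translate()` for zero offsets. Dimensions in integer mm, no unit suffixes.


translate([388, 373, 0]) cube([5980, 114, 2340]);
translate([388, 5399, 0]) cube([5980, 114, 2340]);
translate([388, 487, 0]) cube([114, 4912, 2340]);
translate([6254, 487, 0]) cube([114, 4912, 2340]);


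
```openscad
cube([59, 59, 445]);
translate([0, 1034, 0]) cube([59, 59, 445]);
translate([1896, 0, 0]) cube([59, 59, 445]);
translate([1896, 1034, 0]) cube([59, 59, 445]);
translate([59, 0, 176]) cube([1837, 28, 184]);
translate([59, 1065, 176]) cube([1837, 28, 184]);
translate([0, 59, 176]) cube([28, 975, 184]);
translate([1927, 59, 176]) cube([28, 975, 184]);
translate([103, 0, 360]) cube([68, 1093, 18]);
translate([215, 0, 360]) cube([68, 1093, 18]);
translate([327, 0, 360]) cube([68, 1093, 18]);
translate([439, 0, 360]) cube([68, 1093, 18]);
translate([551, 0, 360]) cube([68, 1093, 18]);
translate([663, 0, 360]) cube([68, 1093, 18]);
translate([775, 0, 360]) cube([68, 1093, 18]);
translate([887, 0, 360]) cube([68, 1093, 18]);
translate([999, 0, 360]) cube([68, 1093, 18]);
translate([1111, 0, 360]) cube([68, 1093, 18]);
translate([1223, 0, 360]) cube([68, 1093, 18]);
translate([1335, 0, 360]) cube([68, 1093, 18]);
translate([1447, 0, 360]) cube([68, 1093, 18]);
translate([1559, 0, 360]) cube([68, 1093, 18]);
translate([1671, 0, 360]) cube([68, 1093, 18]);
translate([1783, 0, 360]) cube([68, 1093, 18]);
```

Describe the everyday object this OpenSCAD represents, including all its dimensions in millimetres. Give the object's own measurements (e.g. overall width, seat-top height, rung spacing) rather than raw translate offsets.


A bed frame 1955 mm long (x) by 1093 mm wide (y). Four 59×59 mm corner posts, 445 mm tall, at the corners of the footprint. Four rails of 28 mm thickness and 184 mm height run between adjacent posts with their undersides at z = 176 mm, their outer faces flush with the outside of the frame (the two x-running rails run between the posts' inner faces; the two y-running rails run between the posts' inner faces). 16 slats, each 68 mm wide (x) and 18 mm thick, lie across the top of the two x-running rails, running the full 1093 mm width of the frame in y; along x they sit between the end posts with a 44 mm gap after the −x posts and between neighbouring slats, leaving 45 mm before the +x posts.


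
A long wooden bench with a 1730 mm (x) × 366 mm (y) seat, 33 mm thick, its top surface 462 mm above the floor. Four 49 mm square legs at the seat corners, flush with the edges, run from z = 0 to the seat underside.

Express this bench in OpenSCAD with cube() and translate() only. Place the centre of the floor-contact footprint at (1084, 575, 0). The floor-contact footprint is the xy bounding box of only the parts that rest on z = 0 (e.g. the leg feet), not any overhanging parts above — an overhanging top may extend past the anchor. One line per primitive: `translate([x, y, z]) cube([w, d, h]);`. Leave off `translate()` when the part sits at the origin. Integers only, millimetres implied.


translate([219, 392, 429]) cube([1730, 366, 33]);
translate([219, 392, 0]) cube([49, 49, 429]);
translate([219, 709, 0]) cube([49, 49, 429]);
translate([1900, 392, 0]) cube([49, 49, 429]);
translate([1900, 709, 0]) cube([49, 49, 429]);


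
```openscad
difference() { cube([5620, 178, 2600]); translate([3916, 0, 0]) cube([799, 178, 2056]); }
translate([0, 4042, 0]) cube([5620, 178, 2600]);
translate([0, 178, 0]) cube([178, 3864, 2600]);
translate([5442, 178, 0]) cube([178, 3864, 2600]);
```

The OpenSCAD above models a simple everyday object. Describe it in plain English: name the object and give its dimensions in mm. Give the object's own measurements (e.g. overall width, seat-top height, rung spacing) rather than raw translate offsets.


A single room: four walls, each 2600 mm tall and 178 mm thick, enclosing an outside footprint 5620×4220 mm (x × y), no floor or roof. The front and back walls (−y and +y sides) run the full x-width; the side walls fit between their inner faces. A door opening 799 mm wide and 2056 mm tall is cut through the front wall from the floor up, its −x edge 3916 mm from the wall's −x end.


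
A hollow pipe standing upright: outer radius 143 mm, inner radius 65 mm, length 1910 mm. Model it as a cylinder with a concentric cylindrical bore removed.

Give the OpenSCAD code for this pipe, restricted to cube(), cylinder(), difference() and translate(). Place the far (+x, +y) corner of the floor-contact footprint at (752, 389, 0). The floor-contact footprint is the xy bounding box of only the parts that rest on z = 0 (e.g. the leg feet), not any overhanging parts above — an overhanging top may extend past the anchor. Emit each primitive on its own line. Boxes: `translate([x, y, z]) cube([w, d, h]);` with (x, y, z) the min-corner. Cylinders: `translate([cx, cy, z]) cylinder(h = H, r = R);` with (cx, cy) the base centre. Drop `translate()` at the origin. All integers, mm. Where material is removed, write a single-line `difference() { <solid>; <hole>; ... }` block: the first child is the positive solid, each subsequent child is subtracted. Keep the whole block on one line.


difference() { translate([609, 246, 0]) cylinder(h = 1910, r = 143); translate([609, 246, 0]) cylinder(h = 1910, r = 65); }


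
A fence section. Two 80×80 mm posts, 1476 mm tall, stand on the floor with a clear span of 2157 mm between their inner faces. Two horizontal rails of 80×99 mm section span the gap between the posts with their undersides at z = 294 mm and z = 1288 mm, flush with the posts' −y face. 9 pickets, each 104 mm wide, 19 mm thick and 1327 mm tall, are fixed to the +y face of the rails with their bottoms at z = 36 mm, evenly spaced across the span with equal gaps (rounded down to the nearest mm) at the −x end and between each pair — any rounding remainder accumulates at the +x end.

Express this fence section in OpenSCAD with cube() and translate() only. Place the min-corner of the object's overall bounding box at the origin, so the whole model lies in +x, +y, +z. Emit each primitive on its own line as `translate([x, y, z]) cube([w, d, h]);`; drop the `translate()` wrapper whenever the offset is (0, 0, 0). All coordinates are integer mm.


cube([80, 80, 1476]);
translate([2237, 0, 0]) cube([80, 80, 1476]);
translate([80, 0, 294]) cube([2157, 80, 99]);
translate([80, 0, 1288]) cube([2157, 80, 99]);
translate([202, 80, 36]) cube([104, 19, 1327]);
translate([428, 80, 36]) cube([104, 19, 1327]);
translate([654, 80, 36]) cube([104, 19, 1327]);
translate([880, 80, 36]) cube([104, 19, 1327]);
translate([1106, 80, 36]) cube([104, 19, 1327]);
translate([1332, 80, 36]) cube([104, 19, 1327]);
translate([1558, 80, 36]) cube([104, 19, 1327]);
translate([1784, 80, 36]) cube([104, 19, 1327]);
translate([2010, 80, 36]) cube([104, 19, 1327]);


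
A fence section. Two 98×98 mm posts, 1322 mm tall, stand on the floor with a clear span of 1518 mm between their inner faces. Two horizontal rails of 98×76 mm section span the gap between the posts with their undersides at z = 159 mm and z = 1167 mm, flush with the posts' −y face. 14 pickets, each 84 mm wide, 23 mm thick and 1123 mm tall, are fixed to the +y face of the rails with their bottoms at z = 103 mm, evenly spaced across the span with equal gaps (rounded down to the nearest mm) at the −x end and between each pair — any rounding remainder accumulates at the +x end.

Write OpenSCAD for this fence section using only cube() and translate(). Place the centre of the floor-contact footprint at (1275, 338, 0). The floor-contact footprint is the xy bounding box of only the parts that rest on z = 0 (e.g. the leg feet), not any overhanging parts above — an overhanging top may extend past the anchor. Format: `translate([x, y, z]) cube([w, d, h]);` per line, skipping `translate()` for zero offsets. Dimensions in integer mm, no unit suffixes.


translate([418, 289, 0]) cube([98, 98, 1322]);
translate([2034, 289, 0]) cube([98, 98, 1322]);
translate([516, 289, 159]) cube([1518, 98, 76]);
translate([516, 289, 1167]) cube([1518, 98, 76]);
translate([538, 387, 103]) cube([84, 23, 1123]);
translate([644, 387, 103]) cube([84, 23, 1123]);
translate([750, 387, 103]) cube([84, 23, 1123]);
translate([856, 387, 103]) cube([84, 23, 1123]);
translate([962, 387, 103]) cube([84, 23, 1123]);
translate([1068, 387, 103]) cube([84, 23, 1123]);
translate([1174, 387, 103]) cube([84, 23, 1123]);
translate([1280, 387, 103]) cube([84, 23, 1123]);
translate([1386, 387, 103]) cube([84, 23, 1123]);
translate([1492, 387, 103]) cube([84, 23, 1123]);
translate([1598, 387, 103]) cube([84, 23, 1123]);
translate([1704, 387, 103]) cube([84, 23, 1123]);
translate([1810, 387, 103]) cube([84, 23, 1123]);
translate([1916, 387, 103]) cube([84, 23, 1123]);


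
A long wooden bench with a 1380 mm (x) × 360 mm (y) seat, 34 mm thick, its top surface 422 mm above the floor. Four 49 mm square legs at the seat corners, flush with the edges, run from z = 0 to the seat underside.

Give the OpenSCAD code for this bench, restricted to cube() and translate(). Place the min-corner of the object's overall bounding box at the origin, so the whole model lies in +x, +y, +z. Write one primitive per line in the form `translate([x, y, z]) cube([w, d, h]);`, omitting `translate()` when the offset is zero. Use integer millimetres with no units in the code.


// leg_h = 422 − 34 = 388
translate([0, 0, 388]) cube([1380, 360, 34]);
cube([49, 49, 388]);
translate([0, 311, 0]) cube([49, 49, 388]);
translate([1331, 0, 0]) cube([49, 49, 388]);
translate([1331, 311, 0]) cube([49, 49, 388]);


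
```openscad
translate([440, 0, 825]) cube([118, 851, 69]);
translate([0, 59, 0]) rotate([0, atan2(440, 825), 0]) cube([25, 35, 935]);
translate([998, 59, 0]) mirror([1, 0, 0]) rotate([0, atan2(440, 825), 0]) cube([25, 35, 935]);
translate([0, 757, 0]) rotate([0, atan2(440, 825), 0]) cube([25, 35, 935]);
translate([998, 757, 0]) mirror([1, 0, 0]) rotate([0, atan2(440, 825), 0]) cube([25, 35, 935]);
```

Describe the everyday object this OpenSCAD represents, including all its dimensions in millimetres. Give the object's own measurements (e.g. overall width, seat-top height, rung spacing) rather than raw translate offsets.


A sawhorse. A 118×851×69 mm beam (x, y, z) sits on two A-frame leg pairs. Each pair is two raked legs of 25×35 mm section (35 mm along y) splaying symmetrically in x. Each leg rises 825 mm vertically over 440 mm of horizontal reach and is 935 mm long along its own axis. Every leg's outer bottom edge rests on the floor and its outer top edge meets a bottom edge of the beam — the left legs (tilting toward +x) meet the beam's −x bottom edge, the right legs (their mirror images, tilting toward −x) meet its +x bottom edge — so the leg tops tuck under the beam, the beam's underside is 825 mm above the floor, and the feet are 998 mm apart outside-to-outside with the beam centred between them. The two leg pairs are set in 59 mm from either end of the beam.


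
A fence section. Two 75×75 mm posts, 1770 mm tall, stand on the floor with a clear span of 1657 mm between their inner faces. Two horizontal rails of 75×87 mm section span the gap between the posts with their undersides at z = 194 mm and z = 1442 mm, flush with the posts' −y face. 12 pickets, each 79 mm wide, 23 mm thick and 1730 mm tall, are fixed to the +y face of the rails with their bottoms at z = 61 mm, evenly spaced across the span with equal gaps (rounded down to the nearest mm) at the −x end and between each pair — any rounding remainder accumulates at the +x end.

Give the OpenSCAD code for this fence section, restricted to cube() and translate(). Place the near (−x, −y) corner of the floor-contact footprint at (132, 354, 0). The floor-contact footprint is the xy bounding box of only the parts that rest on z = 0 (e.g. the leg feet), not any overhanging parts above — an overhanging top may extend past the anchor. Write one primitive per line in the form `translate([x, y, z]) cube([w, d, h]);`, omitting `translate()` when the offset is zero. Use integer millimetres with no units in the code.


translate([132, 354, 0]) cube([75, 75, 1770]);
translate([1864, 354, 0]) cube([75, 75, 1770]);
translate([207, 354, 194]) cube([1657, 75, 87]);
translate([207, 354, 1442]) cube([1657, 75, 87]);
translate([261, 429, 61]) cube([79, 23, 1730]);
translate([394, 429, 61]) cube([79, 23, 1730]);
translate([527, 429, 61]) cube([79, 23, 1730]);
translate([660, 429, 61]) cube([79, 23, 1730]);
translate([793, 429, 61]) cube([79, 23, 1730]);
translate([926, 429, 61]) cube([79, 23, 1730]);
translate([1059, 429, 61]) cube([79, 23, 1730]);
translate([1192, 429, 61]) cube([79, 23, 1730]);
translate([1325, 429, 61]) cube([79, 23, 1730]);
translate([1458, 429, 61]) cube([79, 23, 1730]);
translate([1591, 429, 61]) cube([79, 23, 1730]);
translate([1724, 429, 61]) cube([79, 23, 1730]);


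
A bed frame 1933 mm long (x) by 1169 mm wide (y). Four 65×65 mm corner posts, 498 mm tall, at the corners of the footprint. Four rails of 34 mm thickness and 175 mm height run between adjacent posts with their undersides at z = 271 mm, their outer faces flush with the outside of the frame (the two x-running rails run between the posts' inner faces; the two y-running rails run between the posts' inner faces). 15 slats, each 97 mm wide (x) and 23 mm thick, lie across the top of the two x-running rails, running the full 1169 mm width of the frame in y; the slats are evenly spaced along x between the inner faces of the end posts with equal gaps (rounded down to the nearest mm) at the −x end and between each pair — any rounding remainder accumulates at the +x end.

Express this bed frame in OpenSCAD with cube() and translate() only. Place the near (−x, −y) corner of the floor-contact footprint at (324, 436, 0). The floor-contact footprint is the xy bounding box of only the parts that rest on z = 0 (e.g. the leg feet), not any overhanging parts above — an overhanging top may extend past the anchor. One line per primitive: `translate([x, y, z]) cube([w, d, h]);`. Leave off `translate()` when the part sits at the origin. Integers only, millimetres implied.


// slat z = rail_z + rail_h = 271 + 175 = 446
// slat gap = ⌊(1803 − 15·97) / 16⌋ = 21
translate([324, 436, 0]) cube([65, 65, 498]);
translate([324, 1540, 0]) cube([65, 65, 498]);
translate([2192, 436, 0]) cube([65, 65, 498]);
translate([2192, 1540, 0]) cube([65, 65, 498]);
translate([389, 436, 271]) cube([1803, 34, 175]);
translate([389, 1571, 271]) cube([1803, 34, 175]);
translate([324, 501, 271]) cube([34, 1039, 175]);
translate([2223, 501, 271]) cube([34, 1039, 175]);
translate([410, 436, 446]) cube([97, 1169, 23]);
translate([528, 436, 446]) cube([97, 1169, 23]);
translate([646, 436, 446]) cube([97, 1169, 23]);
translate([764, 436, 446]) cube([97, 1169, 23]);
translate([882, 436, 446]) cube([97, 1169, 23]);
translate([1000, 436, 446]) cube([97, 1169, 23]);
translate([1118, 436, 446]) cube([97, 1169, 23]);
translate([1236, 436, 446]) cube([97, 1169, 23]);
translate([1354, 436, 446]) cube([97, 1169, 23]);
translate([1472, 436, 446]) cube([97, 1169, 23]);
translate([1590, 436, 446]) cube([97, 1169, 23]);
translate([1708, 436, 446]) cube([97, 1169, 23]);
translate([1826, 436, 446]) cube([97, 1169, 23]);
translate([1944, 436, 446]) cube([97, 1169, 23]);
translate([2062, 436, 446]) cube([97, 1169, 23]);


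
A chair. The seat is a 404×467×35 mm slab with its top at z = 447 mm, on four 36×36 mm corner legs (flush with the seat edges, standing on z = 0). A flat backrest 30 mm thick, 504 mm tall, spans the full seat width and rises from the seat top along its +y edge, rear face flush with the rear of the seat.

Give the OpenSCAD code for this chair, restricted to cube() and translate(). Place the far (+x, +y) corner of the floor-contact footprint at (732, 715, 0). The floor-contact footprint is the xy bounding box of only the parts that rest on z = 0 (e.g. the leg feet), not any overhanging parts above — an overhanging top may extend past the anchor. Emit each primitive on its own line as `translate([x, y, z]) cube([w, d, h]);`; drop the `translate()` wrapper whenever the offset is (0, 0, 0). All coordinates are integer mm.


// leg_h = 447 - 35 = 412
translate([328, 248, 412]) cube([404, 467, 35]);
translate([328, 248, 0]) cube([36, 36, 412]);
translate([696, 248, 0]) cube([36, 36, 412]);
translate([328, 679, 0]) cube([36, 36, 412]);
translate([696, 679, 0]) cube([36, 36, 412]);
translate([328, 685, 447]) cube([404, 30, 504]);


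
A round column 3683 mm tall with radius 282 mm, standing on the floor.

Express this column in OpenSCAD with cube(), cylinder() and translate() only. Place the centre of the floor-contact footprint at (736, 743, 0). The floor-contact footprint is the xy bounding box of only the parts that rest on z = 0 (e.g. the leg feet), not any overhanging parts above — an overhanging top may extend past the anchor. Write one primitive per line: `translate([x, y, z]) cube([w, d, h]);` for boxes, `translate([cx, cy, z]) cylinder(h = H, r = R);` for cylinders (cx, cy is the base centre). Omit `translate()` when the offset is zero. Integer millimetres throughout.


translate([736, 743, 0]) cylinder(h = 3683, r = 282);


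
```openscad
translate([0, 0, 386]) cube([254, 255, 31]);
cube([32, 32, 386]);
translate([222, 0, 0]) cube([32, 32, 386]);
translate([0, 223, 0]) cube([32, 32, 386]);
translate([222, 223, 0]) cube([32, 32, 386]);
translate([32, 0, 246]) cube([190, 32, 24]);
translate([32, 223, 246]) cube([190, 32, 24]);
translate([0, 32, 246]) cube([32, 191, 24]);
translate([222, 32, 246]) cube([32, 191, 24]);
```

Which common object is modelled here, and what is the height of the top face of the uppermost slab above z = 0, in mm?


A stool. The seat height is 417 mm.

A 254×255×31 slab at z = 386 on four corner posts — a stool. The seat top is 386 + 31 = 417 mm.


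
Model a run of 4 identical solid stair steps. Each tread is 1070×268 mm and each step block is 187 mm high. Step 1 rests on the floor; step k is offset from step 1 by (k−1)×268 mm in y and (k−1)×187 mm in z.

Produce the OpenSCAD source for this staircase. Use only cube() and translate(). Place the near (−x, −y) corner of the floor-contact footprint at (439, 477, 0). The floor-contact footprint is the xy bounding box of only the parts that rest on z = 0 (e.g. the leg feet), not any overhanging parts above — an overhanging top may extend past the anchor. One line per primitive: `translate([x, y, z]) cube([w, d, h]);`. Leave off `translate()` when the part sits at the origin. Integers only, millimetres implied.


translate([439, 477, 0]) cube([1070, 268, 187]);
translate([439, 745, 187]) cube([1070, 268, 187]);
translate([439, 1013, 374]) cube([1070, 268, 187]);
translate([439, 1281, 561]) cube([1070, 268, 187]);


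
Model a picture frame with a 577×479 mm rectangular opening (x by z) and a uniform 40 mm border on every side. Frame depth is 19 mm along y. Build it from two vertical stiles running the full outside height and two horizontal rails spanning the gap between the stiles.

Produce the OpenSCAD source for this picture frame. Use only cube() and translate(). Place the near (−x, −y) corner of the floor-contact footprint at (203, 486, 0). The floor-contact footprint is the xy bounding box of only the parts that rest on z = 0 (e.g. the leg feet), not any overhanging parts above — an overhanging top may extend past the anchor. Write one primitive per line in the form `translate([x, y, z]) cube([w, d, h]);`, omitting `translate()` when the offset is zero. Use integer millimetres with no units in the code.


translate([203, 486, 0]) cube([40, 19, 559]);
translate([820, 486, 0]) cube([40, 19, 559]);
translate([243, 486, 0]) cube([577, 19, 40]);
translate([243, 486, 519]) cube([577, 19, 40]);


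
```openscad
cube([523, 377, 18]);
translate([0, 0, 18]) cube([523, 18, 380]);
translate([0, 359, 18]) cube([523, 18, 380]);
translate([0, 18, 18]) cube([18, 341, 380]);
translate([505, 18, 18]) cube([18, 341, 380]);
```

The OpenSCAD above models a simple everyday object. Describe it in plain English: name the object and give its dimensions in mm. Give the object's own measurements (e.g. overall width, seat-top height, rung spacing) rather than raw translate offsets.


An open-topped rectangular box: outside dimensions 523×377×398 mm, with a uniform wall and base thickness of 18 mm. The base is a full 523×377 slab on the floor; four walls sit on top of the base. The front and back walls (the −y and +y sides) span the full width; the two side walls fit between them.


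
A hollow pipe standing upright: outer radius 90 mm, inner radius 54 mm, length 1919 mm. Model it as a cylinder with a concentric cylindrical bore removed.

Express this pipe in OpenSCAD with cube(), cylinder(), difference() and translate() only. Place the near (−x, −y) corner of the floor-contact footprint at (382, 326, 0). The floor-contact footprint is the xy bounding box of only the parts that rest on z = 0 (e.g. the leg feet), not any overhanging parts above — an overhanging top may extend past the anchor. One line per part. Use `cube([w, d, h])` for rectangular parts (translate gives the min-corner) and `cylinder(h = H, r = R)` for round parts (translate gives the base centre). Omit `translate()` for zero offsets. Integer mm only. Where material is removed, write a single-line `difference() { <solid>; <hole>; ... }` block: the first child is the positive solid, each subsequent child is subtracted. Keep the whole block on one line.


difference() { translate([472, 416, 0]) cylinder(h = 1919, r = 90); translate([472, 416, 0]) cylinder(h = 1919, r = 54); }


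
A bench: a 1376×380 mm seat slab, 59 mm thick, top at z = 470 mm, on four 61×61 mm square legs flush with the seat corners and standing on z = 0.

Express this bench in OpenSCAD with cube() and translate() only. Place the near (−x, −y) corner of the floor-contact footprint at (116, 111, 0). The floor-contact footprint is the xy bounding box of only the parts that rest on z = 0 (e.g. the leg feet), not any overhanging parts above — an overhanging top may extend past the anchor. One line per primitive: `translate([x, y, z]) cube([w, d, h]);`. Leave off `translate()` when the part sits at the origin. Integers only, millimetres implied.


// leg_h = 470 − 59 = 411
translate([116, 111, 411]) cube([1376, 380, 59]);
translate([116, 111, 0]) cube([61, 61, 411]);
translate([116, 430, 0]) cube([61, 61, 411]);
translate([1431, 111, 0]) cube([61, 61, 411]);
translate([1431, 430, 0]) cube([61, 61, 411]);


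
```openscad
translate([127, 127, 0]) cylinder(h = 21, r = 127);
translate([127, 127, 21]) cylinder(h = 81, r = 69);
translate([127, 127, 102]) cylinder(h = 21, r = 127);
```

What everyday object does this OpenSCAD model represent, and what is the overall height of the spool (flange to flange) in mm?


A spool. The overall height is 123 mm.

Three coaxial cylinders, large–small–large — a spool. Two 21 mm flanges and a 81 mm core give 21 + 81 + 21 = 123 mm.


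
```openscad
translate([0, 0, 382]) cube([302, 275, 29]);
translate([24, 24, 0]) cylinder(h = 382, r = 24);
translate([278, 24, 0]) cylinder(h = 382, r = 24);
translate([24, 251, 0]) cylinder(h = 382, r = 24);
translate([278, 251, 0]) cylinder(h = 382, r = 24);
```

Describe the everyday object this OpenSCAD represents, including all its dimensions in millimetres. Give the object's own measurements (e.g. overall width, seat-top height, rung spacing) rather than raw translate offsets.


A simple wooden stool: a rectangular seat 302 mm (x) by 275 mm (y), 29 mm thick, top face at z = 411 mm, on four round legs, each 48 mm in diameter. The legs rest on z = 0, each leg's axis is inset half a diameter from the nearest pair of seat edges (so the leg's bounding box is flush with the corner).


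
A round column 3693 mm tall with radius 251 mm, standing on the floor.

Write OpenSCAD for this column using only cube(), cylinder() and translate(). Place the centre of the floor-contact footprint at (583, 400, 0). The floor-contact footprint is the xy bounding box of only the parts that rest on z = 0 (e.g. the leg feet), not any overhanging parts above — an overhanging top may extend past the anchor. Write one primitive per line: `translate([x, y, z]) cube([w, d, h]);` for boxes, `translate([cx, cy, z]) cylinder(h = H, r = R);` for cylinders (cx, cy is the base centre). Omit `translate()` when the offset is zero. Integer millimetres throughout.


translate([583, 400, 0]) cylinder(h = 3693, r = 251);
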